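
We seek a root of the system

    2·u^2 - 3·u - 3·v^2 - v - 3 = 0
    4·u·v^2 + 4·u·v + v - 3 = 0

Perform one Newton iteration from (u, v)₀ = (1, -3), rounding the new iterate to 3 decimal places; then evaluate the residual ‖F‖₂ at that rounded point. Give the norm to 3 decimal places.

7.361

At (1, -3): F = (-28.000, 18.000).
Jacobian J = [[4·u - 3, -6·v - 1], [4·v^2 + 4·v, 8·u·v + 4·u + 1]].
At the point, J = [[1.000, 17.000], [24.000, -19.000]] (det J = -427.000).
Solving J·Δ = −F gives Δ = (0.529, 1.616).
Then the next iterate is (u, v)₁ = (1.529, -1.384).
Re-evaluating at (1.529, -1.384): F = (-7.27369, -1.13362), so ‖F‖₂ = 7.361.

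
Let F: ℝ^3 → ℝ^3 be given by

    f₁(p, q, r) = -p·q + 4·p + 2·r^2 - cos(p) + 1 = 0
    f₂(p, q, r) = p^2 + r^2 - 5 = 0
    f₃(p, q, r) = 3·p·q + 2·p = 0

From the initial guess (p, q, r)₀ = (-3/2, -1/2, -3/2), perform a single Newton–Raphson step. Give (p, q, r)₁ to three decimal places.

At (-3/2, -1/2, -3/2): F = (-1.32074, -0.500, -0.750).
Jacobian J = [[-q + sin(p) + 4, -p, 4·r], [2·p, 0, 2·r], [3·q + 2, 3·p, 0]].
At the point, J = [[3.50251, 1.500, -6.000], [-3.000, 0.000, -3.000], [0.500, -4.500, 0.000]] (det J = -130.53382).
Solving J·Δ = −F gives Δ = (0.059, -0.160, -0.226).
Then the next iterate is (p, q, r)₁ = (-1.441, -0.660, -1.726).

(-1.441, -0.660, -1.726)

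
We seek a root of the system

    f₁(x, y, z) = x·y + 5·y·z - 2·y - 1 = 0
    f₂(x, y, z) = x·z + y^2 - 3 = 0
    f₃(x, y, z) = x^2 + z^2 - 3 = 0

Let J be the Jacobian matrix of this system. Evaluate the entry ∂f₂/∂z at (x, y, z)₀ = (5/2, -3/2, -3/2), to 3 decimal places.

2.500

∂f₂/∂z = x.
At (5/2, -3/2, -3/2) this is 2.500.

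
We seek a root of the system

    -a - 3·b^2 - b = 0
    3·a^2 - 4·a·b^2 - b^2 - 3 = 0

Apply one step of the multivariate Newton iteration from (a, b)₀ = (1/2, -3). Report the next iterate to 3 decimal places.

At (1/2, -3): F = (-24.500, -29.250).
Jacobian J = [[-1, -6·b - 1], [6·a - 4·b^2, -8·a·b - 2·b]].
At the point, J = [[-1.000, 17.000], [-33.000, 18.000]] (det J = 543.000).
Solving J·Δ = −F gives Δ = (-0.104, 1.435).
Then the next iterate is (a, b)₁ = (0.396, -1.565).

(0.396, -1.565)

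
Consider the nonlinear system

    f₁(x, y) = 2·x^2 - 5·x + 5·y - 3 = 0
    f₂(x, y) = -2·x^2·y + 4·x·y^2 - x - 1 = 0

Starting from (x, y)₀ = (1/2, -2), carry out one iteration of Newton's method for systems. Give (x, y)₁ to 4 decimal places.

(1.7950, 1.7770)

At (1/2, -2): F = (-15.0000, 7.5000).
Jacobian J = [[4·x - 5, 5], [-4·x·y + 4·y^2 - 1, -2·x^2 + 8·x·y]].
At the point, J = [[-3.0000, 5.0000], [19.0000, -8.5000]] (det J = -69.5000).
Solving J·Δ = −F gives Δ = (1.2950, 3.7770).
Then the next iterate is (x, y)₁ = (1.7950, 1.7770).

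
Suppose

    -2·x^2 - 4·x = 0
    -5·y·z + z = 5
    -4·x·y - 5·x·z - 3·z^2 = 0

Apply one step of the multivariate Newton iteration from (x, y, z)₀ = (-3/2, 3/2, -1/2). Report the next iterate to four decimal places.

At (-3/2, 3/2, -1/2): F = (1.5000, -1.7500, 4.5000).
Jacobian J = [[-4·x - 4, 0, 0], [0, -5·z, -5·y + 1], [-4·y - 5·z, -4·x, -5·x - 6·z]].
At the point, J = [[2.0000, 0.0000, 0.0000], [0.0000, 2.5000, -6.5000], [-3.5000, 6.0000, 10.5000]] (det J = 130.5000).
Solving J·Δ = −F gives Δ = (-0.7500, -0.4282, -0.4339).
Then the next iterate is (x, y, z)₁ = (-2.2500, 1.0718, -0.9339).

(-2.2500, 1.0718, -0.9339)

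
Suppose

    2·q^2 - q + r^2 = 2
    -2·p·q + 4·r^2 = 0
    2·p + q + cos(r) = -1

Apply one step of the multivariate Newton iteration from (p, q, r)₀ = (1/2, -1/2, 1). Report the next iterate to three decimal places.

(-0.561, -0.813, 0.531)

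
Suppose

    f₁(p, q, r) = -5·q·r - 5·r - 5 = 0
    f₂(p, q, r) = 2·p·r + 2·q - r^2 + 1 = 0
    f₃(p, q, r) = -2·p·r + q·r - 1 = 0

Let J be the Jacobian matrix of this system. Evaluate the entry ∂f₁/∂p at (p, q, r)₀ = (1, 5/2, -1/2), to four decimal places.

∂f₁/∂p = 0.
At (1, 5/2, -1/2) this is 0.0000.

0.0000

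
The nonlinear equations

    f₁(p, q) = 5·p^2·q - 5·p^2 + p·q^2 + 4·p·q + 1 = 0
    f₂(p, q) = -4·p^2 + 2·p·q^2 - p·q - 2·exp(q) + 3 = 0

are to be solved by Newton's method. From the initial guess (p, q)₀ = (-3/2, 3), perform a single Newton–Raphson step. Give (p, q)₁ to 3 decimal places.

(-1.820, 1.636)

At (-3/2, 3): F = (-8.000, -68.67107).
Jacobian J = [[10·p·q - 10·p + q^2 + 4·q, 5·p^2 + 2·p·q + 4·p], [-8·p + 2·q^2 - q, 4·p·q - p - 2·exp(q)]].
At the point, J = [[-9.000, -3.750], [27.000, -56.67107]] (det J = 611.28966).
Solving J·Δ = −F gives Δ = (-0.320, -1.364).
Then the next iterate is (p, q)₁ = (-1.820, 1.636).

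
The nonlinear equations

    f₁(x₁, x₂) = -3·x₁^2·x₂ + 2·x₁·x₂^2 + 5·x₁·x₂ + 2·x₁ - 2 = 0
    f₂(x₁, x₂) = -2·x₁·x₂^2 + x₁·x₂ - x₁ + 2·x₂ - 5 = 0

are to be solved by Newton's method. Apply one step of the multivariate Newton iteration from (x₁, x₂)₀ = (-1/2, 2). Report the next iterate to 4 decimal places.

At (-1/2, 2): F = (-13.5000, 2.5000).
Jacobian J = [[-6·x₁·x₂ + 2·x₂^2 + 5·x₂ + 2, -3·x₁^2 + 4·x₁·x₂ + 5·x₁], [-2·x₂^2 + x₂ - 1, -4·x₁·x₂ + x₁ + 2]].
At the point, J = [[26.0000, -7.2500], [-7.0000, 5.5000]] (det J = 92.2500).
Solving J·Δ = −F gives Δ = (0.6084, 0.3198).
Then the next iterate is (x₁, x₂)₁ = (0.1084, 2.3198).

(0.1084, 2.3198)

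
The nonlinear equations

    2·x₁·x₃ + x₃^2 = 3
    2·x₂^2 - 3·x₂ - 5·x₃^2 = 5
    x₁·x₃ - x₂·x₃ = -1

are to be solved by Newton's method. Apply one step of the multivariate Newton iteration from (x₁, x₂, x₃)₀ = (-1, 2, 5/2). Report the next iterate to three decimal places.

(0.153, 2.159, 1.162)

At (-1, 2, 5/2): F = (-1.750, -34.250, -6.500).
Jacobian J = [[2·x₃, 0, 2·x₁ + 2·x₃], [0, 4·x₂ - 3, -10·x₃], [x₃, -x₃, x₁ - x₂]].
At the point, J = [[5.000, 0.000, 3.000], [0.000, 5.000, -25.000], [2.500, -2.500, -3.000]] (det J = -425.000).
Solving J·Δ = −F gives Δ = (1.153, 0.159, -1.338).
Then the next iterate is (x₁, x₂, x₃)₁ = (0.153, 2.159, 1.162).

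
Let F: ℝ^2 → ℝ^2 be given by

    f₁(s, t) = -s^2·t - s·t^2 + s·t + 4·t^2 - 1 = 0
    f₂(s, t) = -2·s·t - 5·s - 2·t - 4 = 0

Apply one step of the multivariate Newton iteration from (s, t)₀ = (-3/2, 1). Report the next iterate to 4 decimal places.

(-0.9070, 0.6512)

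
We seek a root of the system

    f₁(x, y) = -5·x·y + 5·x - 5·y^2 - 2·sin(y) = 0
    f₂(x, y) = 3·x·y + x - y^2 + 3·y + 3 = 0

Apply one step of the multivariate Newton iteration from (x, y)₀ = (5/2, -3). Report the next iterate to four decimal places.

(0.9173, -1.6462)

At (5/2, -3): F = (5.282240, -35.0000).
Jacobian J = [[-5·y + 5, -5·x - 10·y - 2·cos(y)], [3·y + 1, 3·x - 2·y + 3]].
At the point, J = [[20.0000, 19.479985], [-8.0000, 16.5000]] (det J = 485.839880).
Solving J·Δ = −F gives Δ = (-1.5827, 1.3538).
Then the next iterate is (x, y)₁ = (0.9173, -1.6462).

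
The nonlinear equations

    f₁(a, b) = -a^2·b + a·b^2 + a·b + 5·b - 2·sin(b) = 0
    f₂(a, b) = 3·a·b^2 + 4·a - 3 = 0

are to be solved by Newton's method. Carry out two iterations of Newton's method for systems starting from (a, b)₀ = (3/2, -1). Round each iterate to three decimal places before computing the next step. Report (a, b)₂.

(0.773, -0.086)

At (3/2, -1): F = (-1.06706, 7.500).
Jacobian J = [[-2·a·b + b^2 + b, -a^2 + 2·a·b + a - 2·cos(b) + 5], [3·b^2 + 4, 6·a·b]].
At the point, J = [[3.000, 0.16940], [7.000, -9.000]] (det J = -28.18577).
Solving J·Δ = −F gives Δ = (0.296, 1.063).
Then the next iterate is (a, b)₁ = (1.796, 0.063).
Round to (1.796, 0.063) and repeat: F = (0.10615, 4.20538), J = [[-0.15933, 1.80065], [4.01191, 0.67889]].
Δ = (-1.023, -0.149), so (a, b)₂ = (0.773, -0.086).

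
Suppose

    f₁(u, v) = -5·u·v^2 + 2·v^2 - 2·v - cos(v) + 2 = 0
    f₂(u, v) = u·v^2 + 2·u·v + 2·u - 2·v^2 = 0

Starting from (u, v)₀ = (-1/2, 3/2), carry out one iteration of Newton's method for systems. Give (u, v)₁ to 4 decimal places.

(-5.3984, -3.6339)

At (-1/2, 3/2): F = (9.054263, -8.1250).
Jacobian J = [[-5·v^2, -10·u·v + 4·v + sin(v) - 2], [v^2 + 2·v + 2, 2·u·v + 2·u - 4·v]].
At the point, J = [[-11.2500, 12.497495], [7.2500, -8.5000]] (det J = 5.018161).
Solving J·Δ = −F gives Δ = (-4.8984, -5.1339).
Then the next iterate is (u, v)₁ = (-5.3984, -3.6339).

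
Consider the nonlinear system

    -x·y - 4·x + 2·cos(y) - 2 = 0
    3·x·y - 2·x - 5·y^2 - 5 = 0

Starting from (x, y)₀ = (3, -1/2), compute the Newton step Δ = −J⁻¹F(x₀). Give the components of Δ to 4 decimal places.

(-3.2883, 0.3744)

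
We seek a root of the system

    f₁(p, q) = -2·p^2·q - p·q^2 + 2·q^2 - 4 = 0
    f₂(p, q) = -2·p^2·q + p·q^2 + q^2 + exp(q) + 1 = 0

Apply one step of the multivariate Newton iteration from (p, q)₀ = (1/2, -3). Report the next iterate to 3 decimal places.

At (1/2, -3): F = (11.000, 16.04979).
Jacobian J = [[-4·p·q - q^2, -2·p^2 - 2·p·q + 4·q], [-4·p·q + q^2, -2·p^2 + 2·p·q + 2·q + exp(q)]].
At the point, J = [[-3.000, -9.500], [15.000, -9.45021]] (det J = 170.85064).
Solving J·Δ = −F gives Δ = (-0.284, 1.248).
Then the next iterate is (p, q)₁ = (0.216, -1.752).

(0.216, -1.752)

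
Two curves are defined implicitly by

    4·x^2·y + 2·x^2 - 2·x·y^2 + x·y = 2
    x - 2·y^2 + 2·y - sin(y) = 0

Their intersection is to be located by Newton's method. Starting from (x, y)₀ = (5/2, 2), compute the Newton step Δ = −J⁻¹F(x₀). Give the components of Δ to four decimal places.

(-0.9321, -0.5984)

At (5/2, 2): F = (45.5000, -2.409297).
Jacobian J = [[8·x·y + 4·x - 2·y^2 + y, 4·x^2 - 4·x·y + x], [1, -4·y - cos(y) + 2]].
At the point, J = [[44.0000, 7.5000], [1.0000, -5.583853]] (det J = -253.189539).
Solving J·Δ = −F gives Δ = (-0.9321, -0.5984).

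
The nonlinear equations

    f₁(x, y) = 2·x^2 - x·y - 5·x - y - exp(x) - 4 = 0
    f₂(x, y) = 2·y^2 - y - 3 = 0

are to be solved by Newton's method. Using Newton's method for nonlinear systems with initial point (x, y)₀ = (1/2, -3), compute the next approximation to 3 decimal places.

At (1/2, -3): F = (-3.14872, 18.000).
Jacobian J = [[4·x - y - exp(x) - 5, -x - 1], [0, 4·y - 1]].
At the point, J = [[-1.64872, -1.500], [0.000, -13.000]] (det J = 21.43338).
Solving J·Δ = −F gives Δ = (-3.170, 1.385).
Then the next iterate is (x, y)₁ = (-2.670, -1.615).

(-2.670, -1.615)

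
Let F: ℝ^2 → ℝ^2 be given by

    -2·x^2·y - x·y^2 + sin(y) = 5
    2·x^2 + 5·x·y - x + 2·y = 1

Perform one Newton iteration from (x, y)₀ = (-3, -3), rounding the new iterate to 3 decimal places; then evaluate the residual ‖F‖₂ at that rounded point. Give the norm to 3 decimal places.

At (-3, -3): F = (75.85888, 59.000).
Jacobian J = [[-4·x·y - y^2, -2·x^2 - 2·x·y + cos(y)], [4·x + 5·y - 1, 5·x + 2]].
At the point, J = [[-45.000, -36.98999], [-28.000, -13.000]] (det J = -450.71979).
Solving J·Δ = −F gives Δ = (2.654, -1.178).
Then the next iterate is (x, y)₁ = (-0.346, -4.178).
Re-evaluating at (-0.346, -4.178): F = (2.90059, -1.54263), so ‖F‖₂ = 3.285.

3.285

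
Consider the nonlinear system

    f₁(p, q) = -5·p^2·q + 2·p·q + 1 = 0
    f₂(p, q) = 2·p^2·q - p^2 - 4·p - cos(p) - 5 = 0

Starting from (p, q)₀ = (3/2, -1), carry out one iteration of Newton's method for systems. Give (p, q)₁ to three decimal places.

(-1.101, -3.977)

At (3/2, -1): F = (9.250, -17.82074).
Jacobian J = [[-10·p·q + 2·q, -5·p^2 + 2·p], [4·p·q - 2·p + sin(p) - 4, 2·p^2]].
At the point, J = [[13.000, -8.250], [-12.00251, 4.500]] (det J = -40.52067).
Solving J·Δ = −F gives Δ = (-2.601, -2.977).
Then the next iterate is (p, q)₁ = (-1.101, -3.977).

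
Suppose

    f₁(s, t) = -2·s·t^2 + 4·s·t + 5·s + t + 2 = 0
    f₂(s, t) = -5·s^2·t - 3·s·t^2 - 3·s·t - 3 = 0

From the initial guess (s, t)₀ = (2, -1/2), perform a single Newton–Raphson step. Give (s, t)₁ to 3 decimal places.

At (2, -1/2): F = (6.500, 8.500).
Jacobian J = [[-2·t^2 + 4·t + 5, -4·s·t + 4·s + 1], [-10·s·t - 3·t^2 - 3·t, -5·s^2 - 6·s·t - 3·s]].
At the point, J = [[2.500, 13.000], [10.750, -20.000]] (det J = -189.750).
Solving J·Δ = −F gives Δ = (-1.267, -0.256).
Then the next iterate is (s, t)₁ = (0.733, -0.756).

(0.733, -0.756)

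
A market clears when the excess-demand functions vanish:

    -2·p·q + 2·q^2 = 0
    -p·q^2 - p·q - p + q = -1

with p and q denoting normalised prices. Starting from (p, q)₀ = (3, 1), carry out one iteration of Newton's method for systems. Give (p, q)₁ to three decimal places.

(1.200, 0.800)

At (3, 1): F = (-4.000, -7.000).
Jacobian J = [[-2·q, -2·p + 4·q], [-q^2 - q - 1, -2·p·q - p + 1]].
At the point, J = [[-2.000, -2.000], [-3.000, -8.000]] (det J = 10.000).
Solving J·Δ = −F gives Δ = (-1.800, -0.200).
Then the next iterate is (p, q)₁ = (1.200, 0.800).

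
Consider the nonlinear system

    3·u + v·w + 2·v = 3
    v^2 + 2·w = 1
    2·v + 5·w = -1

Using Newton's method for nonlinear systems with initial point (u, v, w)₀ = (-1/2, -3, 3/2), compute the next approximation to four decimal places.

At (-1/2, -3, 3/2): F = (-15.0000, 11.0000, 2.5000).
Jacobian J = [[3, w + 2, v], [0, 2·v, 2], [0, 2, 5]].
At the point, J = [[3.0000, 3.5000, -3.0000], [0.0000, -6.0000, 2.0000], [0.0000, 2.0000, 5.0000]] (det J = -102.0000).
Solving J·Δ = −F gives Δ = (2.1961, 1.4706, -1.0882).
Then the next iterate is (u, v, w)₁ = (1.6961, -1.5294, 0.4118).

(1.6961, -1.5294, 0.4118)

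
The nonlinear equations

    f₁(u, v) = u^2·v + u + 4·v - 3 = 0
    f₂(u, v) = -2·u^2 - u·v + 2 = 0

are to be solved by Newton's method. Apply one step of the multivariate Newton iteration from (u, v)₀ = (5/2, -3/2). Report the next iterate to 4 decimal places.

At (5/2, -3/2): F = (-15.8750, -6.7500).
Jacobian J = [[2·u·v + 1, u^2 + 4], [-4·u - v, -u]].
At the point, J = [[-6.5000, 10.2500], [-8.5000, -2.5000]] (det J = 103.3750).
Solving J·Δ = −F gives Δ = (-1.0532, 0.8809).
Then the next iterate is (u, v)₁ = (1.4468, -0.6191).

(1.4468, -0.6191)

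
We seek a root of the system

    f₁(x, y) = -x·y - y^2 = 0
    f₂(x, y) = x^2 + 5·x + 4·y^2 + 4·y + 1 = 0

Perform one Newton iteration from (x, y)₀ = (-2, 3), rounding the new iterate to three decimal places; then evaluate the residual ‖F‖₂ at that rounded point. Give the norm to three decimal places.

At (-2, 3): F = (-3.000, 43.000).
Jacobian J = [[-y, -x - 2·y], [2·x + 5, 8·y + 4]].
At the point, J = [[-3.000, -4.000], [1.000, 28.000]] (det J = -80.000).
Solving J·Δ = −F gives Δ = (1.100, -1.575).
Then the next iterate is (x, y)₁ = (-0.900, 1.425).
Re-evaluating at (-0.900, 1.425): F = (-0.74813, 11.13250), so ‖F‖₂ = 11.158.

11.158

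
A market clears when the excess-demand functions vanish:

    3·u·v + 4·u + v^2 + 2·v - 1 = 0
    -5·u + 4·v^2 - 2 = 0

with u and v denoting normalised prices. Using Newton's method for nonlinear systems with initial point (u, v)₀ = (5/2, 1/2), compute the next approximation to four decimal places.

(-0.1544, 0.5570)

At (5/2, 1/2): F = (14.0000, -13.5000).
Jacobian J = [[3·v + 4, 3·u + 2·v + 2], [-5, 8·v]].
At the point, J = [[5.5000, 10.5000], [-5.0000, 4.0000]] (det J = 74.5000).
Solving J·Δ = −F gives Δ = (-2.6544, 0.0570).
Then the next iterate is (u, v)₁ = (-0.1544, 0.5570).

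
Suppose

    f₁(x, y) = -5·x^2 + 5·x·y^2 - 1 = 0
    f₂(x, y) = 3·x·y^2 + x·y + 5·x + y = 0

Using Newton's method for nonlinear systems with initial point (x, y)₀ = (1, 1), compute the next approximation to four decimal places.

(0.1692, 0.6846)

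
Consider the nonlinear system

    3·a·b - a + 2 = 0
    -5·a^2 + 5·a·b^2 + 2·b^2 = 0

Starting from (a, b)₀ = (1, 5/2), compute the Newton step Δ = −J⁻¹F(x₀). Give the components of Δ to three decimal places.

At (1, 5/2): F = (8.500, 38.750).
Jacobian J = [[3·b - 1, 3·a], [-10·a + 5·b^2, 10·a·b + 4·b]].
At the point, J = [[6.500, 3.000], [21.250, 35.000]] (det J = 163.750).
Solving J·Δ = −F gives Δ = (-1.107, -0.435).

(-1.107, -0.435)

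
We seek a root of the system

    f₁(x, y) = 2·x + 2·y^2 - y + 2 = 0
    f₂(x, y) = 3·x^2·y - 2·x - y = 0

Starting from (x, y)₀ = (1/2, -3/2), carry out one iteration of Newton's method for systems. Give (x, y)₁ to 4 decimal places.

(0.3560, -0.2554)

At (1/2, -3/2): F = (9.0000, -0.6250).
Jacobian J = [[2, 4·y - 1], [6·x·y - 2, 3·x^2 - 1]].
At the point, J = [[2.0000, -7.0000], [-6.5000, -0.2500]] (det J = -46.0000).
Solving J·Δ = −F gives Δ = (-0.1440, 1.2446).
Then the next iterate is (x, y)₁ = (0.3560, -0.2554).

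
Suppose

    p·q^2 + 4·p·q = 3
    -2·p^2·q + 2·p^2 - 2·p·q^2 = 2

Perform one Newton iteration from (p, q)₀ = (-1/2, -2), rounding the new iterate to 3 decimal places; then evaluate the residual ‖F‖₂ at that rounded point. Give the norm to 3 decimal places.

1.818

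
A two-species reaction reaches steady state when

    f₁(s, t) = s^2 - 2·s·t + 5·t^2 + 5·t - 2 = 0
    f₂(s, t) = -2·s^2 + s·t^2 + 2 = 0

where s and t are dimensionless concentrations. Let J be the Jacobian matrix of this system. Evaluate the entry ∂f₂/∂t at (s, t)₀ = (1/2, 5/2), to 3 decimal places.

2.500

∂f₂/∂t = 2·s·t.
At (1/2, 5/2) this is 2.500.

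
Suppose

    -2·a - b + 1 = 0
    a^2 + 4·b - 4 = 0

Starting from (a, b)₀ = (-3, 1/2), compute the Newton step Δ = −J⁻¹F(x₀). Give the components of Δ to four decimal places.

At (-3, 1/2): F = (6.5000, 7.0000).
Jacobian J = [[-2, -1], [2·a, 4]].
At the point, J = [[-2.0000, -1.0000], [-6.0000, 4.0000]] (det J = -14.0000).
Solving J·Δ = −F gives Δ = (2.3571, 1.7857).

(2.3571, 1.7857)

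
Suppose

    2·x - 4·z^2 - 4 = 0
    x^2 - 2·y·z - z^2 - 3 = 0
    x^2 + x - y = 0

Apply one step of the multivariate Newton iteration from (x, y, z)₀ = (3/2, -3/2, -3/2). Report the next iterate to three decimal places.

(0.554, -0.036, -0.509)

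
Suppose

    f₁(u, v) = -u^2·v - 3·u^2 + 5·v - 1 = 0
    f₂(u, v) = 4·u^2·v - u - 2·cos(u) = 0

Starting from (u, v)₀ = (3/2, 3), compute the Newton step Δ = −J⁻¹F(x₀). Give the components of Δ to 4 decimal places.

(-0.2474, -1.8009)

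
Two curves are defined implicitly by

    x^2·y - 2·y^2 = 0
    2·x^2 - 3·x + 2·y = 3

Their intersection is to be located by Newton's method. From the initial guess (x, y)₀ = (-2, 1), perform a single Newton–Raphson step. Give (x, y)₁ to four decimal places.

(-1.5000, -2.7500)

At (-2, 1): F = (2.0000, 13.0000).
Jacobian J = [[2·x·y, x^2 - 4·y], [4·x - 3, 2]].
At the point, J = [[-4.0000, 0.0000], [-11.0000, 2.0000]] (det J = -8.0000).
Solving J·Δ = −F gives Δ = (0.5000, -3.7500).
Then the next iterate is (x, y)₁ = (-1.5000, -2.7500).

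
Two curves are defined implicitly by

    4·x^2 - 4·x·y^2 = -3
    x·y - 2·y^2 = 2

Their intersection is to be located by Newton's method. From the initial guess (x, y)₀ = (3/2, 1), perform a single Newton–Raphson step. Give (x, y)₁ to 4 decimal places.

(-4.1250, -2.2500)

At (3/2, 1): F = (6.0000, -2.5000).
Jacobian J = [[8·x - 4·y^2, -8·x·y], [y, x - 4·y]].
At the point, J = [[8.0000, -12.0000], [1.0000, -2.5000]] (det J = -8.0000).
Solving J·Δ = −F gives Δ = (-5.6250, -3.2500).
Then the next iterate is (x, y)₁ = (-4.1250, -2.2500).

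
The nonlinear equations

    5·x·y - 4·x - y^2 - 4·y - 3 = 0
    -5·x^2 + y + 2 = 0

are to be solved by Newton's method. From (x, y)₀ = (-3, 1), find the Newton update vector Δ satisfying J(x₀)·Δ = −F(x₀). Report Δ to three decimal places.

(1.415, -0.456)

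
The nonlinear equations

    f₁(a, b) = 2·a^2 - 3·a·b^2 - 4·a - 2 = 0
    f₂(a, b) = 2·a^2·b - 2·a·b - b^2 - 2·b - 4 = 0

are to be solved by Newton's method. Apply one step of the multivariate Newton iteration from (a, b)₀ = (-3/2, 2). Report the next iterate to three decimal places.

(-1.444, 0.596)

At (-3/2, 2): F = (26.500, 3.000).
Jacobian J = [[4·a - 3·b^2 - 4, -6·a·b], [4·a·b - 2·b, 2·a^2 - 2·a - 2·b - 2]].
At the point, J = [[-22.000, 18.000], [-16.000, 1.500]] (det J = 255.000).
Solving J·Δ = −F gives Δ = (0.056, -1.404).
Then the next iterate is (a, b)₁ = (-1.444, 0.596).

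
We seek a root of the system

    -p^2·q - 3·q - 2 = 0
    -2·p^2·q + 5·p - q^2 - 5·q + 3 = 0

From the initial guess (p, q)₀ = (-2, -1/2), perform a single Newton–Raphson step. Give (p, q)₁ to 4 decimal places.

(-1.2500, -0.5000)

At (-2, -1/2): F = (1.5000, -0.7500).
Jacobian J = [[-2·p·q, -p^2 - 3], [-4·p·q + 5, -2·p^2 - 2·q - 5]].
At the point, J = [[-2.0000, -7.0000], [1.0000, -12.0000]] (det J = 31.0000).
Solving J·Δ = −F gives Δ = (0.7500, 0.0000).
Then the next iterate is (p, q)₁ = (-1.2500, -0.5000).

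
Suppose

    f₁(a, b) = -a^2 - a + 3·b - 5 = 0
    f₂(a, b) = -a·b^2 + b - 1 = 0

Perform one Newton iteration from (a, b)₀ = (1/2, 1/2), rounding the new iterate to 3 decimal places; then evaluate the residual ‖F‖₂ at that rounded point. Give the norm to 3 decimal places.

1.436

At (1/2, 1/2): F = (-4.250, -0.625).
Jacobian J = [[-2·a - 1, 3], [-b^2, -2·a·b + 1]].
At the point, J = [[-2.000, 3.000], [-0.250, 0.500]] (det J = -0.250).
Solving J·Δ = −F gives Δ = (-1.000, 0.750).
Then the next iterate is (a, b)₁ = (-0.500, 1.250).
Re-evaluating at (-0.500, 1.250): F = (-1.000, 1.03125), so ‖F‖₂ = 1.436.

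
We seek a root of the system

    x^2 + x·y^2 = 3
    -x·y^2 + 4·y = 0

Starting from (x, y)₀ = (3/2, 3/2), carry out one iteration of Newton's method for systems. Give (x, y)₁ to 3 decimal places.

(3.250, -1.125)

At (3/2, 3/2): F = (2.625, 2.625).
Jacobian J = [[2·x + y^2, 2·x·y], [-y^2, -2·x·y + 4]].
At the point, J = [[5.250, 4.500], [-2.250, -0.500]] (det J = 7.500).
Solving J·Δ = −F gives Δ = (1.750, -2.625).
Then the next iterate is (x, y)₁ = (3.250, -1.125).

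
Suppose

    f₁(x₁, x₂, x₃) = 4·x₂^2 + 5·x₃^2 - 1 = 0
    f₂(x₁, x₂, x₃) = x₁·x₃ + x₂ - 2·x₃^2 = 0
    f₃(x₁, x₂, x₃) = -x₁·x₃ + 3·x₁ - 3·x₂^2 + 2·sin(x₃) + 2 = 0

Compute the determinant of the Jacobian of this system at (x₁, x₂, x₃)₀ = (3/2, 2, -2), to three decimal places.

J = [[0, 8·x₂, 10·x₃], [x₃, 1, x₁ - 4·x₃], [-x₃ + 3, -6·x₂, -x₁ + 2·cos(x₃)]].
At the point, J = [[0.000, 16.000, -20.000], [-2.000, 1.000, 9.500], [5.000, -12.000, -2.33229]].
det J = 305.367.

305.367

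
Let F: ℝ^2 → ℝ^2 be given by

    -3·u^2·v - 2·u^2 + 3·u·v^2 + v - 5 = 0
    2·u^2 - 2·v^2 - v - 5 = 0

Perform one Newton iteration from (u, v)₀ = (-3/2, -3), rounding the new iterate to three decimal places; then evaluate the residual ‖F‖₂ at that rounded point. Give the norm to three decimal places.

At (-3/2, -3): F = (-32.750, -15.500).
Jacobian J = [[-6·u·v - 4·u + 3·v^2, -3·u^2 + 6·u·v + 1], [4·u, -4·v - 1]].
At the point, J = [[6.000, 21.250], [-6.000, 11.000]] (det J = 193.500).
Solving J·Δ = −F gives Δ = (0.160, 1.496).
Then the next iterate is (u, v)₁ = (-1.340, -1.504).
Re-evaluating at (-1.340, -1.504): F = (-11.08676, -4.42883), so ‖F‖₂ = 11.939.

11.939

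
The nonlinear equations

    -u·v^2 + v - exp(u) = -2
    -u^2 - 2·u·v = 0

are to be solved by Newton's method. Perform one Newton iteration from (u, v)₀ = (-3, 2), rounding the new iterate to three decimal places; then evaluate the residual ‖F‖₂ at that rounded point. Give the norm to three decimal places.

5.383

At (-3, 2): F = (15.95021, 3.000).
Jacobian J = [[-v^2 - exp(u), -2·u·v + 1], [-2·u - 2·v, -2·u]].
At the point, J = [[-4.04979, 13.000], [2.000, 6.000]] (det J = -50.29872).
Solving J·Δ = −F gives Δ = (1.127, -0.876).
Then the next iterate is (u, v)₁ = (-1.873, 1.124).
Re-evaluating at (-1.873, 1.124): F = (5.33664, 0.70238), so ‖F‖₂ = 5.383.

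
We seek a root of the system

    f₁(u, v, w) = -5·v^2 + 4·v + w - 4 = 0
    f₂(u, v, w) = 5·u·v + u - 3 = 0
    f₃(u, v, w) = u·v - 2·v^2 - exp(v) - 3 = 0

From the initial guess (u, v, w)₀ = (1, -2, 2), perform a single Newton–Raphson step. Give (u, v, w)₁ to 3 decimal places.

At (1, -2, 2): F = (-30.000, -12.000, -13.13534).
Jacobian J = [[0, -10·v + 4, 1], [5·v + 1, 5·u, 0], [v, u - 4·v - exp(v), 0]].
At the point, J = [[0.000, 24.000, 1.000], [-9.000, 5.000, 0.000], [-2.000, 8.86466, 0.000]] (det J = -69.78198).
Solving J·Δ = −F gives Δ = (-0.583, 1.350, -2.404).
Then the next iterate is (u, v, w)₁ = (0.417, -0.650, -0.404).

(0.417, -0.650, -0.404)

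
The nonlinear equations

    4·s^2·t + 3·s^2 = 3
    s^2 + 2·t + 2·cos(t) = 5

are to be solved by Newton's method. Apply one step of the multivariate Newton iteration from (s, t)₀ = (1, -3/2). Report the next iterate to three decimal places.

(1.108, 0.163)

At (1, -3/2): F = (-6.000, -6.85853).
Jacobian J = [[8·s·t + 6·s, 4·s^2], [2·s, -2·sin(t) + 2]].
At the point, J = [[-6.000, 4.000], [2.000, 3.99499]] (det J = -31.96994).
Solving J·Δ = −F gives Δ = (0.108, 1.663).
Then the next iterate is (s, t)₁ = (1.108, 0.163).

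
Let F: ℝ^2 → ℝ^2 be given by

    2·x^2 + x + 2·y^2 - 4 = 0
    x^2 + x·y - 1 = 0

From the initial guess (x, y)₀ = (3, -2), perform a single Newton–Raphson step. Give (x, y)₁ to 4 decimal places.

(1.7183, -0.9577)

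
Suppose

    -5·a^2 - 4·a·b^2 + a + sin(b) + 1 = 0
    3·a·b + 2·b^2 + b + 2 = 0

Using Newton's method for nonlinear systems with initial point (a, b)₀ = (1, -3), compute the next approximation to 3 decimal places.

At (1, -3): F = (-39.14112, 8.000).
Jacobian J = [[-10·a - 4·b^2 + 1, -8·a·b + cos(b)], [3·b, 3·a + 4·b + 1]].
At the point, J = [[-45.000, 23.01001], [-9.000, -8.000]] (det J = 567.09007).
Solving J·Δ = −F gives Δ = (-0.228, 1.256).
Then the next iterate is (a, b)₁ = (0.772, -1.744).

(0.772, -1.744)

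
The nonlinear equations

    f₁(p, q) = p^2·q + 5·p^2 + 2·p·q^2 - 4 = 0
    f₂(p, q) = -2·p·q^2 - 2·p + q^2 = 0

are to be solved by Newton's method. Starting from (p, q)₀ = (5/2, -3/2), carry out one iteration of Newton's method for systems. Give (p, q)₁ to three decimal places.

(1.404, -0.927)

At (5/2, -3/2): F = (29.125, -14.000).
Jacobian J = [[2·p·q + 10·p + 2·q^2, p^2 + 4·p·q], [-2·q^2 - 2, -4·p·q + 2·q]].
At the point, J = [[22.000, -8.750], [-6.500, 12.000]] (det J = 207.125).
Solving J·Δ = −F gives Δ = (-1.096, 0.573).
Then the next iterate is (p, q)₁ = (1.404, -0.927).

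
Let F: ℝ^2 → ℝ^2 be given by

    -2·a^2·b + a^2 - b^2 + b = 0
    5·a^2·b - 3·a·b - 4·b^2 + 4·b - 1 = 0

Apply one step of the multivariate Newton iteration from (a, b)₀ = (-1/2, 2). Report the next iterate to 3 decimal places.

(-0.343, 1.349)

At (-1/2, 2): F = (-2.750, -3.500).
Jacobian J = [[-4·a·b + 2·a, -2·a^2 - 2·b + 1], [10·a·b - 3·b, 5·a^2 - 3·a - 8·b + 4]].
At the point, J = [[3.000, -3.500], [-16.000, -9.250]] (det J = -83.750).
Solving J·Δ = −F gives Δ = (0.157, -0.651).
Then the next iterate is (a, b)₁ = (-0.343, 1.349).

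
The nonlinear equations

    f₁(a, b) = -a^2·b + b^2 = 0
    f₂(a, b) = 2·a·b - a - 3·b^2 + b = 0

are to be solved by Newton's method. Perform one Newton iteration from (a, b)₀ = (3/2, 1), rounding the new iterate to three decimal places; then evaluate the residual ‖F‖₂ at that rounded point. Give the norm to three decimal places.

At (3/2, 1): F = (-1.250, -0.500).
Jacobian J = [[-2·a·b, -a^2 + 2·b], [2·b - 1, 2·a - 6·b + 1]].
At the point, J = [[-3.000, -0.250], [1.000, -2.000]] (det J = 6.250).
Solving J·Δ = −F gives Δ = (-0.380, -0.440).
Then the next iterate is (a, b)₁ = (1.120, 0.560).
Re-evaluating at (1.120, 0.560): F = (-0.38886, -0.24640), so ‖F‖₂ = 0.460.

0.460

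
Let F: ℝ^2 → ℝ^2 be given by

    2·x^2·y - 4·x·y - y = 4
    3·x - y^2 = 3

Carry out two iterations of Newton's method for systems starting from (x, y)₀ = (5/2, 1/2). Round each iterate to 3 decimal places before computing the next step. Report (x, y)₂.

(2.449, 2.371)

At (5/2, 1/2): F = (-3.250, 4.250).
Jacobian J = [[4·x·y - 4·y, 2·x^2 - 4·x - 1], [3, -2·y]].
At the point, J = [[3.000, 1.500], [3.000, -1.000]] (det J = -7.500).
Solving J·Δ = −F gives Δ = (-0.417, 3.000).
Then the next iterate is (x, y)₁ = (2.083, 3.500).
Round to (2.083, 3.500) and repeat: F = (-6.28978, -9.001), J = [[15.162, -0.65422], [3.000, -7.000]].
Δ = (0.366, -1.129), so (x, y)₂ = (2.449, 2.371).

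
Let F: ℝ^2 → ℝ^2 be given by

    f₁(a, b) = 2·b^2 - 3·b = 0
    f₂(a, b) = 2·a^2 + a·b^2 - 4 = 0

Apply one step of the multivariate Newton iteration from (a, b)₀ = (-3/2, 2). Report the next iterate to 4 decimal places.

At (-3/2, 2): F = (2.0000, -5.5000).
Jacobian J = [[0, 4·b - 3], [4·a + b^2, 2·a·b]].
At the point, J = [[0.0000, 5.0000], [-2.0000, -6.0000]] (det J = 10.0000).
Solving J·Δ = −F gives Δ = (-1.5500, -0.4000).
Then the next iterate is (a, b)₁ = (-3.0500, 1.6000).

(-3.0500, 1.6000)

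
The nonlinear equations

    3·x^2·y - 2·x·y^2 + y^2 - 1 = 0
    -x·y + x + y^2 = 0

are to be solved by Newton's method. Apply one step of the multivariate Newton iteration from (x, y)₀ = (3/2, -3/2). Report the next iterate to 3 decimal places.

At (3/2, -3/2): F = (-15.625, 6.000).
Jacobian J = [[6·x·y - 2·y^2, 3·x^2 - 4·x·y + 2·y], [-y + 1, -x + 2·y]].
At the point, J = [[-18.000, 12.750], [2.500, -4.500]] (det J = 49.125).
Solving J·Δ = −F gives Δ = (0.126, 1.403).
Then the next iterate is (x, y)₁ = (1.626, -0.097).

(1.626, -0.097)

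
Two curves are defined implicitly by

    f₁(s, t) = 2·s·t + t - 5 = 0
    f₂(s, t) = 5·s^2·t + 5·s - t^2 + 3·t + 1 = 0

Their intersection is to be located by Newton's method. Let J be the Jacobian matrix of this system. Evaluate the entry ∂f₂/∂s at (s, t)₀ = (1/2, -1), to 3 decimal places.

0.000

∂f₂/∂s = 10·s·t + 5.
At (1/2, -1) this is 0.000.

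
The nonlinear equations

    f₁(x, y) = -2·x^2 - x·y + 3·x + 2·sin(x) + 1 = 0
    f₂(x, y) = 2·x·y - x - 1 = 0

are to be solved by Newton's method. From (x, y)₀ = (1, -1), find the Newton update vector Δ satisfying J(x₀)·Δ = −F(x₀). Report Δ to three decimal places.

At (1, -1): F = (4.68294, -4.000).
Jacobian J = [[-4·x - y + 2·cos(x) + 3, -x], [2·y - 1, 2·x]].
At the point, J = [[1.08060, -1.000], [-3.000, 2.000]] (det J = -0.83879).
Solving J·Δ = −F gives Δ = (6.397, 11.596).

(6.397, 11.596)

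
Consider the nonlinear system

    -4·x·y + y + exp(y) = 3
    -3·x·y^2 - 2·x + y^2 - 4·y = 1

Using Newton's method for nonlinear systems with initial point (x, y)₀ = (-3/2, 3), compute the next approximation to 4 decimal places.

At (-3/2, 3): F = (38.085537, 39.5000).
Jacobian J = [[-4·y, -4·x + exp(y) + 1], [-3·y^2 - 2, -6·x·y + 2·y - 4]].
At the point, J = [[-12.0000, 27.085537], [-29.0000, 29.0000]] (det J = 437.480571).
Solving J·Δ = −F gives Δ = (-0.0791, -1.4412).
Then the next iterate is (x, y)₁ = (-1.5791, 1.5588).

(-1.5791, 1.5588)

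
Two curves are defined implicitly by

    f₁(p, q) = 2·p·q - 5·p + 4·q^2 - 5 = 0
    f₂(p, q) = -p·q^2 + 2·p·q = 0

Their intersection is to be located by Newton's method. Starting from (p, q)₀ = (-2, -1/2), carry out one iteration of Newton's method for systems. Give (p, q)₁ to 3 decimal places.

(-0.923, -0.308)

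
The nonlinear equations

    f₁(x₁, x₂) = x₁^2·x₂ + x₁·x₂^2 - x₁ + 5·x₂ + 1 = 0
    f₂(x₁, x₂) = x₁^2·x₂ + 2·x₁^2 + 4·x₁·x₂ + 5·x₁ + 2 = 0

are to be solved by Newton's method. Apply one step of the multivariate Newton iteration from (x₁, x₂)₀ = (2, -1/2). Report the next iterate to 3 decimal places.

(0.354, -0.432)

At (2, -1/2): F = (-5.000, 14.000).
Jacobian J = [[2·x₁·x₂ + x₂^2 - 1, x₁^2 + 2·x₁·x₂ + 5], [2·x₁·x₂ + 4·x₁ + 4·x₂ + 5, x₁^2 + 4·x₁]].
At the point, J = [[-2.750, 7.000], [9.000, 12.000]] (det J = -96.000).
Solving J·Δ = −F gives Δ = (-1.646, 0.068).
Then the next iterate is (x₁, x₂)₁ = (0.354, -0.432).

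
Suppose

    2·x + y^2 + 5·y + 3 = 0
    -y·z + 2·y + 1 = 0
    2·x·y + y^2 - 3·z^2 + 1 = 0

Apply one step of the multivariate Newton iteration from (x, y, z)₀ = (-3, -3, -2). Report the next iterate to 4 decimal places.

(2.0323, -1.9355, 0.2473)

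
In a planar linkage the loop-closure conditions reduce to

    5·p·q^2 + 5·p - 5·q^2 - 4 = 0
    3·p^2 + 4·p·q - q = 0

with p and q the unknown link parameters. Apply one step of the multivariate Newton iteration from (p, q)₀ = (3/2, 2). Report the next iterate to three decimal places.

At (3/2, 2): F = (13.500, 16.750).
Jacobian J = [[5·q^2 + 5, 10·p·q - 10·q], [6·p + 4·q, 4·p - 1]].
At the point, J = [[25.000, 10.000], [17.000, 5.000]] (det J = -45.000).
Solving J·Δ = −F gives Δ = (-2.222, 4.206).
Then the next iterate is (p, q)₁ = (-0.722, 6.206).

(-0.722, 6.206)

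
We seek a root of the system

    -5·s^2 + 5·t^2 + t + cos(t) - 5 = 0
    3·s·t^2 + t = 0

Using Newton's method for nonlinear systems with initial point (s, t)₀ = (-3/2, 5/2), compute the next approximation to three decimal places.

(-1.135, 1.627)

At (-3/2, 5/2): F = (16.69886, -25.625).
Jacobian J = [[-10·s, 10·t - sin(t) + 1], [3·t^2, 6·s·t + 1]].
At the point, J = [[15.000, 25.40153], [18.750, -21.500]] (det J = -798.77865).
Solving J·Δ = −F gives Δ = (0.365, -0.873).
Then the next iterate is (s, t)₁ = (-1.135, 1.627).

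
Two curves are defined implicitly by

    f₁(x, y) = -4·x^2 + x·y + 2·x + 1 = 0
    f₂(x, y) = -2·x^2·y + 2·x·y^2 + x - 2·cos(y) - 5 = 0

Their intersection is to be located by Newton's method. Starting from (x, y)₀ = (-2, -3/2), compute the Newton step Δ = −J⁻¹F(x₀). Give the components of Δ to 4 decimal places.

At (-2, -3/2): F = (-16.0000, -4.141474).
Jacobian J = [[-8·x + y + 2, x], [-4·x·y + 2·y^2 + 1, -2·x^2 + 4·x·y + 2·sin(y)]].
At the point, J = [[16.5000, -2.0000], [-6.5000, 2.005010]] (det J = 20.082665).
Solving J·Δ = −F gives Δ = (2.0098, 8.5812).

(2.0098, 8.5812)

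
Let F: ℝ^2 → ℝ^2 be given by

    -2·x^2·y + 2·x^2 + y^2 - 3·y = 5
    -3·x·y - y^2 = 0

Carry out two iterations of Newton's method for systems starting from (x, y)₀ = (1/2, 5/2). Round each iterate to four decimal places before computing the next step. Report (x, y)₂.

(-0.5646, 0.8199)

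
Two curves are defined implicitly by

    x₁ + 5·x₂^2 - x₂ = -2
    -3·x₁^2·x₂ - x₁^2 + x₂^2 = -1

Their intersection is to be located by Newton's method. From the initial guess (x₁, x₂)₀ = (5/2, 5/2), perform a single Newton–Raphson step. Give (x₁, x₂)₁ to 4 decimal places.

(1.8602, 1.1412)

At (5/2, 5/2): F = (33.2500, -45.8750).
Jacobian J = [[1, 10·x₂ - 1], [-6·x₁·x₂ - 2·x₁, -3·x₁^2 + 2·x₂]].
At the point, J = [[1.0000, 24.0000], [-42.5000, -13.7500]] (det J = 1006.2500).
Solving J·Δ = −F gives Δ = (-0.6398, -1.3588).
Then the next iterate is (x₁, x₂)₁ = (1.8602, 1.1412).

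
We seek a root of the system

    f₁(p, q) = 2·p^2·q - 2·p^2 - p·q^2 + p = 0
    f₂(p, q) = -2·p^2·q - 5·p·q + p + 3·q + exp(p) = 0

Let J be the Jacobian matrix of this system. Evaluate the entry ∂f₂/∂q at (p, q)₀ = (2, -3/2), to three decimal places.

∂f₂/∂q = -2·p^2 - 5·p + 3.
At (2, -3/2) this is -15.000.

-15.000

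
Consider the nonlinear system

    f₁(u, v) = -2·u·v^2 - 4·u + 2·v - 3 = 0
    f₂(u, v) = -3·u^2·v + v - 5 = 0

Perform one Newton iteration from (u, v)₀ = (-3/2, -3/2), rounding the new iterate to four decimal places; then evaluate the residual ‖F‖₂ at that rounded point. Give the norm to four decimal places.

At (-3/2, -3/2): F = (6.7500, 3.6250).
Jacobian J = [[-2·v^2 - 4, -4·u·v + 2], [-6·u·v, -3·u^2 + 1]].
At the point, J = [[-8.5000, -7.0000], [-13.5000, -5.7500]] (det J = -45.6250).
Solving J·Δ = −F gives Δ = (-0.2945, 1.3219).
Then the next iterate is (u, v)₁ = (-1.7945, -0.1781).
Re-evaluating at (-1.7945, -0.1781): F = (3.935642, -3.457531), so ‖F‖₂ = 5.2387.

5.2387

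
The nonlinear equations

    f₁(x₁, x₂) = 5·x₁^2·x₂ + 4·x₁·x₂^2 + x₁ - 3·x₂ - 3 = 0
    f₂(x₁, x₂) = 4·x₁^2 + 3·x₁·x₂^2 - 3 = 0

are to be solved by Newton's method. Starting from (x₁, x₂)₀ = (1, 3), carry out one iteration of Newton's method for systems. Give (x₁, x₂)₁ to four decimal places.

At (1, 3): F = (40.0000, 28.0000).
Jacobian J = [[10·x₁·x₂ + 4·x₂^2 + 1, 5·x₁^2 + 8·x₁·x₂ - 3], [8·x₁ + 3·x₂^2, 6·x₁·x₂]].
At the point, J = [[67.0000, 26.0000], [35.0000, 18.0000]] (det J = 296.0000).
Solving J·Δ = −F gives Δ = (0.0270, -1.6081).
Then the next iterate is (x₁, x₂)₁ = (1.0270, 1.3919).

(1.0270, 1.3919)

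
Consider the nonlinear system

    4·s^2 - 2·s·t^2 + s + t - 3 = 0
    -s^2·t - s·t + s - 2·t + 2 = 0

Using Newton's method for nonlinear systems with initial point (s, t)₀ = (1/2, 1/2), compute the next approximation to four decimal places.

At (1/2, 1/2): F = (-1.2500, 1.1250).
Jacobian J = [[8·s - 2·t^2 + 1, -4·s·t + 1], [-2·s·t - t + 1, -s^2 - s - 2]].
At the point, J = [[4.5000, 0.0000], [0.0000, -2.7500]] (det J = -12.3750).
Solving J·Δ = −F gives Δ = (0.2778, 0.4091).
Then the next iterate is (s, t)₁ = (0.7778, 0.9091).

(0.7778, 0.9091)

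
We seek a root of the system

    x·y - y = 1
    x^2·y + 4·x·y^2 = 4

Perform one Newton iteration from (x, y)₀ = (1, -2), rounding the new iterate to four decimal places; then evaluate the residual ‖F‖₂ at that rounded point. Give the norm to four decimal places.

At (1, -2): F = (-1.0000, 10.0000).
Jacobian J = [[y, x - 1], [2·x·y + 4·y^2, x^2 + 8·x·y]].
At the point, J = [[-2.0000, 0.0000], [12.0000, -15.0000]] (det J = 30.0000).
Solving J·Δ = −F gives Δ = (-0.5000, 0.2667).
Then the next iterate is (x, y)₁ = (0.5000, -1.7333).
Re-evaluating at (0.5000, -1.7333): F = (-0.133350, 1.575333), so ‖F‖₂ = 1.5810.

1.5810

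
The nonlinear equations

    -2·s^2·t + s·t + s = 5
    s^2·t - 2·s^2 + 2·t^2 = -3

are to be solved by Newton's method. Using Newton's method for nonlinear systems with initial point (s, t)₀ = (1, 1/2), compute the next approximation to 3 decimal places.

At (1, 1/2): F = (-4.500, 2.000).
Jacobian J = [[-4·s·t + t + 1, -2·s^2 + s], [2·s·t - 4·s, s^2 + 4·t]].
At the point, J = [[-0.500, -1.000], [-3.000, 3.000]] (det J = -4.500).
Solving J·Δ = −F gives Δ = (-2.556, -3.222).
Then the next iterate is (s, t)₁ = (-1.556, -2.722).

(-1.556, -2.722)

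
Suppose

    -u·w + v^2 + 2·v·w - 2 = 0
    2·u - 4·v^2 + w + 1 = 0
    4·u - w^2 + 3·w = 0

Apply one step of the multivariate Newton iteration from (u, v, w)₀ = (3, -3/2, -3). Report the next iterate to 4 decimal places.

At (3, -3/2, -3): F = (18.2500, -5.0000, -6.0000).
Jacobian J = [[-w, 2·v + 2·w, -u + 2·v], [2, -8·v, 1], [4, 0, -2·w + 3]].
At the point, J = [[3.0000, -9.0000, -6.0000], [2.0000, 12.0000, 1.0000], [4.0000, 0.0000, 9.0000]] (det J = 738.0000).
Solving J·Δ = −F gives Δ = (-1.6098, 0.5698, 1.3821).
Then the next iterate is (u, v, w)₁ = (1.3902, -0.9302, -1.6179).

(1.3902, -0.9302, -1.6179)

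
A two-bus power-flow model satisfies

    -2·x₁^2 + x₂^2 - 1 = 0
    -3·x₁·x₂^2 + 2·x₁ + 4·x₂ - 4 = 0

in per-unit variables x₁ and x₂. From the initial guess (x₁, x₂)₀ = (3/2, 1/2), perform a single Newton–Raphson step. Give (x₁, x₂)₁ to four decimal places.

(-0.0714, -3.6786)

At (3/2, 1/2): F = (-5.2500, -0.1250).
Jacobian J = [[-4·x₁, 2·x₂], [-3·x₂^2 + 2, -6·x₁·x₂ + 4]].
At the point, J = [[-6.0000, 1.0000], [1.2500, -0.5000]] (det J = 1.7500).
Solving J·Δ = −F gives Δ = (-1.5714, -4.1786).
Then the next iterate is (x₁, x₂)₁ = (-0.0714, -3.6786).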